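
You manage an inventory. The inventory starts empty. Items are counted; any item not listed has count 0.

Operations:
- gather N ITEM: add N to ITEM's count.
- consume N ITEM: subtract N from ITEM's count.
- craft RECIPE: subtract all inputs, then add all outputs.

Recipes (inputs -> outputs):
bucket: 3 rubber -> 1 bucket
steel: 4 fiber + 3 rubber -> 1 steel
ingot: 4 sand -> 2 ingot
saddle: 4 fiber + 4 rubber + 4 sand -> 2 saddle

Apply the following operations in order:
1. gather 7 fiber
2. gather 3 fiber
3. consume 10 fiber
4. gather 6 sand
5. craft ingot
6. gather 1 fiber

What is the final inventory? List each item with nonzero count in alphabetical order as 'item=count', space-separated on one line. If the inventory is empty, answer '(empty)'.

Answer: fiber=1 ingot=2 sand=2

Derivation:
After 1 (gather 7 fiber): fiber=7
After 2 (gather 3 fiber): fiber=10
After 3 (consume 10 fiber): (empty)
After 4 (gather 6 sand): sand=6
After 5 (craft ingot): ingot=2 sand=2
After 6 (gather 1 fiber): fiber=1 ingot=2 sand=2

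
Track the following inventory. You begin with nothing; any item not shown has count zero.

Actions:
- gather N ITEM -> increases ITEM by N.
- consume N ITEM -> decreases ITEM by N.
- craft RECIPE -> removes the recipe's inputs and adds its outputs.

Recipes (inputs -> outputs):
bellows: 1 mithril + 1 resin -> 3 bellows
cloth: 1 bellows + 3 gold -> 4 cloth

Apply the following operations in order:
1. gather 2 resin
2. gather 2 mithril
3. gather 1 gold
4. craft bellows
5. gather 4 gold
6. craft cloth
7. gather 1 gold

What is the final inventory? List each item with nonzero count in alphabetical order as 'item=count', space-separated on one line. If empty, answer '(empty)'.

After 1 (gather 2 resin): resin=2
After 2 (gather 2 mithril): mithril=2 resin=2
After 3 (gather 1 gold): gold=1 mithril=2 resin=2
After 4 (craft bellows): bellows=3 gold=1 mithril=1 resin=1
After 5 (gather 4 gold): bellows=3 gold=5 mithril=1 resin=1
After 6 (craft cloth): bellows=2 cloth=4 gold=2 mithril=1 resin=1
After 7 (gather 1 gold): bellows=2 cloth=4 gold=3 mithril=1 resin=1

Answer: bellows=2 cloth=4 gold=3 mithril=1 resin=1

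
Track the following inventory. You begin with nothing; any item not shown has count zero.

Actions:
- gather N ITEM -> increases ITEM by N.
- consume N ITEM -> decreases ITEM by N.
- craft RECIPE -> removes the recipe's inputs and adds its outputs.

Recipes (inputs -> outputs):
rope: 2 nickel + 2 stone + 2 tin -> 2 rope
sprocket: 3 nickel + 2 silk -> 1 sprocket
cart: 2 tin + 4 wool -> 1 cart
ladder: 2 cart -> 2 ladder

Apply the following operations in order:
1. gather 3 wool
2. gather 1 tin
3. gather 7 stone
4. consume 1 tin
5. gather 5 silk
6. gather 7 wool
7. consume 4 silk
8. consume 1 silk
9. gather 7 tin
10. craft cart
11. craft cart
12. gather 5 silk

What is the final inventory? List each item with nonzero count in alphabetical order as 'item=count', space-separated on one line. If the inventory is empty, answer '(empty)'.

After 1 (gather 3 wool): wool=3
After 2 (gather 1 tin): tin=1 wool=3
After 3 (gather 7 stone): stone=7 tin=1 wool=3
After 4 (consume 1 tin): stone=7 wool=3
After 5 (gather 5 silk): silk=5 stone=7 wool=3
After 6 (gather 7 wool): silk=5 stone=7 wool=10
After 7 (consume 4 silk): silk=1 stone=7 wool=10
After 8 (consume 1 silk): stone=7 wool=10
After 9 (gather 7 tin): stone=7 tin=7 wool=10
After 10 (craft cart): cart=1 stone=7 tin=5 wool=6
After 11 (craft cart): cart=2 stone=7 tin=3 wool=2
After 12 (gather 5 silk): cart=2 silk=5 stone=7 tin=3 wool=2

Answer: cart=2 silk=5 stone=7 tin=3 wool=2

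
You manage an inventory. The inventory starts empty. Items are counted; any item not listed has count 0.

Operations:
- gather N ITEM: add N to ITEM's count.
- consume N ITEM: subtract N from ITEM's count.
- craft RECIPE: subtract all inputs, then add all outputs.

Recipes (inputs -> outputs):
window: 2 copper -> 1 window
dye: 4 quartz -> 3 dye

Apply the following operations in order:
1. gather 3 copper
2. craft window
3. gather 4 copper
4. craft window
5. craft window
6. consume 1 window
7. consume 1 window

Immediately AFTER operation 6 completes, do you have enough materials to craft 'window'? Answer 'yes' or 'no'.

After 1 (gather 3 copper): copper=3
After 2 (craft window): copper=1 window=1
After 3 (gather 4 copper): copper=5 window=1
After 4 (craft window): copper=3 window=2
After 5 (craft window): copper=1 window=3
After 6 (consume 1 window): copper=1 window=2

Answer: no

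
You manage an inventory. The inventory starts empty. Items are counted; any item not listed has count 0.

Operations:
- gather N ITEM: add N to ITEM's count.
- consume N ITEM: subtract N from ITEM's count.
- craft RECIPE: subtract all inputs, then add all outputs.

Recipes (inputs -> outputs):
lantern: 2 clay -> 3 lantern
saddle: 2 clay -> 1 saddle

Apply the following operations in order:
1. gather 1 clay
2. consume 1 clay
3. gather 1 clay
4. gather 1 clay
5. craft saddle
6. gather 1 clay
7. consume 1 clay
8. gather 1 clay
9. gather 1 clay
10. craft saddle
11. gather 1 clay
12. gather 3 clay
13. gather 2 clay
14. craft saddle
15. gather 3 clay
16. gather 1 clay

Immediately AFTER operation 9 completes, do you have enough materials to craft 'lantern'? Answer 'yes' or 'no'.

Answer: yes

Derivation:
After 1 (gather 1 clay): clay=1
After 2 (consume 1 clay): (empty)
After 3 (gather 1 clay): clay=1
After 4 (gather 1 clay): clay=2
After 5 (craft saddle): saddle=1
After 6 (gather 1 clay): clay=1 saddle=1
After 7 (consume 1 clay): saddle=1
After 8 (gather 1 clay): clay=1 saddle=1
After 9 (gather 1 clay): clay=2 saddle=1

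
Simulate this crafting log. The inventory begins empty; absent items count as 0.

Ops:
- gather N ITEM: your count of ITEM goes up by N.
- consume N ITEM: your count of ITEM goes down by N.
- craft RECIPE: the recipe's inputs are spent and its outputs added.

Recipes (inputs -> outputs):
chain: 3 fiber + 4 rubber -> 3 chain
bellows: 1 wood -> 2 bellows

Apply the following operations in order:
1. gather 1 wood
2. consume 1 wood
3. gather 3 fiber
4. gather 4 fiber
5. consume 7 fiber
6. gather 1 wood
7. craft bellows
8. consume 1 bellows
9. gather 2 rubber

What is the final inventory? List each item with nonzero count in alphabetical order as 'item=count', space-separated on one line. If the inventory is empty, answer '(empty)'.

Answer: bellows=1 rubber=2

Derivation:
After 1 (gather 1 wood): wood=1
After 2 (consume 1 wood): (empty)
After 3 (gather 3 fiber): fiber=3
After 4 (gather 4 fiber): fiber=7
After 5 (consume 7 fiber): (empty)
After 6 (gather 1 wood): wood=1
After 7 (craft bellows): bellows=2
After 8 (consume 1 bellows): bellows=1
After 9 (gather 2 rubber): bellows=1 rubber=2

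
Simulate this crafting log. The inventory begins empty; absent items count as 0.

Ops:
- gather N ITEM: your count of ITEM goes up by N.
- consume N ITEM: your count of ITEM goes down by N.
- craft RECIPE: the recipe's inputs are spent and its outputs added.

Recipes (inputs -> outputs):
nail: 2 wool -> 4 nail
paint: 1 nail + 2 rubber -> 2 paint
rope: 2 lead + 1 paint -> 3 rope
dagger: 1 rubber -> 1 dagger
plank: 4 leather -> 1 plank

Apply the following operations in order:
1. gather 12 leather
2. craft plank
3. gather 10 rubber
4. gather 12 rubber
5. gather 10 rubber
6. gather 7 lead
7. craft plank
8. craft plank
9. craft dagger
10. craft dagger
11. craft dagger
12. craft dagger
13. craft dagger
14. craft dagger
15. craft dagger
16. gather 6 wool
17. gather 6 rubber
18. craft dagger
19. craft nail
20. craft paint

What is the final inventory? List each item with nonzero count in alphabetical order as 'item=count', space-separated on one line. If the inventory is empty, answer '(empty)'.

After 1 (gather 12 leather): leather=12
After 2 (craft plank): leather=8 plank=1
After 3 (gather 10 rubber): leather=8 plank=1 rubber=10
After 4 (gather 12 rubber): leather=8 plank=1 rubber=22
After 5 (gather 10 rubber): leather=8 plank=1 rubber=32
After 6 (gather 7 lead): lead=7 leather=8 plank=1 rubber=32
After 7 (craft plank): lead=7 leather=4 plank=2 rubber=32
After 8 (craft plank): lead=7 plank=3 rubber=32
After 9 (craft dagger): dagger=1 lead=7 plank=3 rubber=31
After 10 (craft dagger): dagger=2 lead=7 plank=3 rubber=30
After 11 (craft dagger): dagger=3 lead=7 plank=3 rubber=29
After 12 (craft dagger): dagger=4 lead=7 plank=3 rubber=28
After 13 (craft dagger): dagger=5 lead=7 plank=3 rubber=27
After 14 (craft dagger): dagger=6 lead=7 plank=3 rubber=26
After 15 (craft dagger): dagger=7 lead=7 plank=3 rubber=25
After 16 (gather 6 wool): dagger=7 lead=7 plank=3 rubber=25 wool=6
After 17 (gather 6 rubber): dagger=7 lead=7 plank=3 rubber=31 wool=6
After 18 (craft dagger): dagger=8 lead=7 plank=3 rubber=30 wool=6
After 19 (craft nail): dagger=8 lead=7 nail=4 plank=3 rubber=30 wool=4
After 20 (craft paint): dagger=8 lead=7 nail=3 paint=2 plank=3 rubber=28 wool=4

Answer: dagger=8 lead=7 nail=3 paint=2 plank=3 rubber=28 wool=4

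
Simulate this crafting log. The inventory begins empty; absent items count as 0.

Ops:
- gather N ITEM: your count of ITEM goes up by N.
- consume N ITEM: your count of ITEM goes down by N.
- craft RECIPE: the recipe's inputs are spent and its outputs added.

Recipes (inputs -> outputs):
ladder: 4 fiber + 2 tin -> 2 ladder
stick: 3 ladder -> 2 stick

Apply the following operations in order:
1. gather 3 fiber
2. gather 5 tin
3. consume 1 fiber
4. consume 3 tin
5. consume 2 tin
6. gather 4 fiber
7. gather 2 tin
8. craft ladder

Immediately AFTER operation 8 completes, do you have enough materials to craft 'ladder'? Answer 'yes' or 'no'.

Answer: no

Derivation:
After 1 (gather 3 fiber): fiber=3
After 2 (gather 5 tin): fiber=3 tin=5
After 3 (consume 1 fiber): fiber=2 tin=5
After 4 (consume 3 tin): fiber=2 tin=2
After 5 (consume 2 tin): fiber=2
After 6 (gather 4 fiber): fiber=6
After 7 (gather 2 tin): fiber=6 tin=2
After 8 (craft ladder): fiber=2 ladder=2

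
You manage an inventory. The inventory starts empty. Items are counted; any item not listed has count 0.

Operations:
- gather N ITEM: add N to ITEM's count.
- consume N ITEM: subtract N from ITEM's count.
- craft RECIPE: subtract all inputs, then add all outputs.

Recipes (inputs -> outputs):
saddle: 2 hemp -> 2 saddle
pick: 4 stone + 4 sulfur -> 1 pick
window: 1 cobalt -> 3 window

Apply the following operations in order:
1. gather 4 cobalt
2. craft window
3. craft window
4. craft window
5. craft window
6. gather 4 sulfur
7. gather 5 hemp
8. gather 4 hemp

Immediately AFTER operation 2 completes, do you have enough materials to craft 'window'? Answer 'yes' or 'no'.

After 1 (gather 4 cobalt): cobalt=4
After 2 (craft window): cobalt=3 window=3

Answer: yes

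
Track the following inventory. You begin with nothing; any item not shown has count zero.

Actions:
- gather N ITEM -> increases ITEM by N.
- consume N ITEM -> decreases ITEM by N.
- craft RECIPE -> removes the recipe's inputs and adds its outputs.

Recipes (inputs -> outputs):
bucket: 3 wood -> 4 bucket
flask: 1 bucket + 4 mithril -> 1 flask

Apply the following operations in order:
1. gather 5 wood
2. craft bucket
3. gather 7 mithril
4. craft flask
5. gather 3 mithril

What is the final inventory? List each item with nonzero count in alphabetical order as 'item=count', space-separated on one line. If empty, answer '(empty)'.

Answer: bucket=3 flask=1 mithril=6 wood=2

Derivation:
After 1 (gather 5 wood): wood=5
After 2 (craft bucket): bucket=4 wood=2
After 3 (gather 7 mithril): bucket=4 mithril=7 wood=2
After 4 (craft flask): bucket=3 flask=1 mithril=3 wood=2
After 5 (gather 3 mithril): bucket=3 flask=1 mithril=6 wood=2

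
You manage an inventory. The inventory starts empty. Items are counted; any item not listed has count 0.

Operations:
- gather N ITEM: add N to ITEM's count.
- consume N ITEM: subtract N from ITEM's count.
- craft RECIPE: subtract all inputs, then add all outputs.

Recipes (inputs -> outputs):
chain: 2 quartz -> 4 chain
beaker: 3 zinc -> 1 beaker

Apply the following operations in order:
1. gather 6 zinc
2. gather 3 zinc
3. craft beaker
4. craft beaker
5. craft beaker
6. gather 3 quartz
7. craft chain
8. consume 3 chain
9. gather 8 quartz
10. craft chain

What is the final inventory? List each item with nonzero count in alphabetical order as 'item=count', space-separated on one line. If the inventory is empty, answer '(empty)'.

Answer: beaker=3 chain=5 quartz=7

Derivation:
After 1 (gather 6 zinc): zinc=6
After 2 (gather 3 zinc): zinc=9
After 3 (craft beaker): beaker=1 zinc=6
After 4 (craft beaker): beaker=2 zinc=3
After 5 (craft beaker): beaker=3
After 6 (gather 3 quartz): beaker=3 quartz=3
After 7 (craft chain): beaker=3 chain=4 quartz=1
After 8 (consume 3 chain): beaker=3 chain=1 quartz=1
After 9 (gather 8 quartz): beaker=3 chain=1 quartz=9
After 10 (craft chain): beaker=3 chain=5 quartz=7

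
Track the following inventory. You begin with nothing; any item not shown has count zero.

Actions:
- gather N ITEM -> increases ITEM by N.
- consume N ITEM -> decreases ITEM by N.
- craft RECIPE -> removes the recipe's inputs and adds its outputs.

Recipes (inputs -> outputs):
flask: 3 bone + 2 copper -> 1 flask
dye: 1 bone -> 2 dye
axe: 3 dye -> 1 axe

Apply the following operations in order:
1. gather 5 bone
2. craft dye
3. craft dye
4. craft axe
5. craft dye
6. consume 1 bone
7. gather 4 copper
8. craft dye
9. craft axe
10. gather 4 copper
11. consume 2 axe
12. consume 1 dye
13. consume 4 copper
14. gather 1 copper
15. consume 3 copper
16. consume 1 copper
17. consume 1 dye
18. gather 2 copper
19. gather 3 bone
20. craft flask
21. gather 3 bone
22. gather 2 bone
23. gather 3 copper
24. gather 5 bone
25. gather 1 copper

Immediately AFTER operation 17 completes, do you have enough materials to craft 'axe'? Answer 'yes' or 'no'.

Answer: no

Derivation:
After 1 (gather 5 bone): bone=5
After 2 (craft dye): bone=4 dye=2
After 3 (craft dye): bone=3 dye=4
After 4 (craft axe): axe=1 bone=3 dye=1
After 5 (craft dye): axe=1 bone=2 dye=3
After 6 (consume 1 bone): axe=1 bone=1 dye=3
After 7 (gather 4 copper): axe=1 bone=1 copper=4 dye=3
After 8 (craft dye): axe=1 copper=4 dye=5
After 9 (craft axe): axe=2 copper=4 dye=2
After 10 (gather 4 copper): axe=2 copper=8 dye=2
After 11 (consume 2 axe): copper=8 dye=2
After 12 (consume 1 dye): copper=8 dye=1
After 13 (consume 4 copper): copper=4 dye=1
After 14 (gather 1 copper): copper=5 dye=1
After 15 (consume 3 copper): copper=2 dye=1
After 16 (consume 1 copper): copper=1 dye=1
After 17 (consume 1 dye): copper=1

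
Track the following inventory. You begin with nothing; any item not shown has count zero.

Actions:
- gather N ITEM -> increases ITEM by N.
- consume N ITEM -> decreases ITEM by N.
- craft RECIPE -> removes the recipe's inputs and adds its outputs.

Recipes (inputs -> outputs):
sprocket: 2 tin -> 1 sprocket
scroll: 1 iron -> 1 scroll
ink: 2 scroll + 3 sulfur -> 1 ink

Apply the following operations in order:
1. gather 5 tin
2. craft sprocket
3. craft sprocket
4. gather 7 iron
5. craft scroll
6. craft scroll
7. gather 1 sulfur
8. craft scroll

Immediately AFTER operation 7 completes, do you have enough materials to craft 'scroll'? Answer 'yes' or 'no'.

After 1 (gather 5 tin): tin=5
After 2 (craft sprocket): sprocket=1 tin=3
After 3 (craft sprocket): sprocket=2 tin=1
After 4 (gather 7 iron): iron=7 sprocket=2 tin=1
After 5 (craft scroll): iron=6 scroll=1 sprocket=2 tin=1
After 6 (craft scroll): iron=5 scroll=2 sprocket=2 tin=1
After 7 (gather 1 sulfur): iron=5 scroll=2 sprocket=2 sulfur=1 tin=1

Answer: yes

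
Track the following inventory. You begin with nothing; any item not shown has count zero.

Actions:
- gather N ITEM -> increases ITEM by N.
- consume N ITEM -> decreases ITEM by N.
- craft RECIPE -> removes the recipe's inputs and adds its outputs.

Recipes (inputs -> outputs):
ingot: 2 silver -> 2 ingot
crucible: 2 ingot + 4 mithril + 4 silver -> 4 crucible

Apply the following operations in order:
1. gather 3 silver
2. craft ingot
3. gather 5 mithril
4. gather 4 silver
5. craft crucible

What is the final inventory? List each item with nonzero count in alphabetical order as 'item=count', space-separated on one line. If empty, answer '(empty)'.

After 1 (gather 3 silver): silver=3
After 2 (craft ingot): ingot=2 silver=1
After 3 (gather 5 mithril): ingot=2 mithril=5 silver=1
After 4 (gather 4 silver): ingot=2 mithril=5 silver=5
After 5 (craft crucible): crucible=4 mithril=1 silver=1

Answer: crucible=4 mithril=1 silver=1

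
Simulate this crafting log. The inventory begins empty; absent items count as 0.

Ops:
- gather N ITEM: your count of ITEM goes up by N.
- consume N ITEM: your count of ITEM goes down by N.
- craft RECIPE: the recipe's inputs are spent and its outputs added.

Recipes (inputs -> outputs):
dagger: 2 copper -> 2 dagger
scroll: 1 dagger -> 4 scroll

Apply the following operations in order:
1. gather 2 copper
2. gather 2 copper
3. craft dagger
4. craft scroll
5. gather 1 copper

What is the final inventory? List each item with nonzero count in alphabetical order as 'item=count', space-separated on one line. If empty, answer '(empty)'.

After 1 (gather 2 copper): copper=2
After 2 (gather 2 copper): copper=4
After 3 (craft dagger): copper=2 dagger=2
After 4 (craft scroll): copper=2 dagger=1 scroll=4
After 5 (gather 1 copper): copper=3 dagger=1 scroll=4

Answer: copper=3 dagger=1 scroll=4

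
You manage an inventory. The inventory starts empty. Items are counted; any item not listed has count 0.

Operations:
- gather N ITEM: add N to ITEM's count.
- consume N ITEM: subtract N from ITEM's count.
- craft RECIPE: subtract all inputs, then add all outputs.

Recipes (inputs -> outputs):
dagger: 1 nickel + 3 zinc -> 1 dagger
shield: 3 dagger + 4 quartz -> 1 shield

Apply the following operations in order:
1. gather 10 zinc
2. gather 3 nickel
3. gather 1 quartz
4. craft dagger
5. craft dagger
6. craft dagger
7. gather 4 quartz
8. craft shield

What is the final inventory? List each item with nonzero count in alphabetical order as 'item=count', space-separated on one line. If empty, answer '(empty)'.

After 1 (gather 10 zinc): zinc=10
After 2 (gather 3 nickel): nickel=3 zinc=10
After 3 (gather 1 quartz): nickel=3 quartz=1 zinc=10
After 4 (craft dagger): dagger=1 nickel=2 quartz=1 zinc=7
After 5 (craft dagger): dagger=2 nickel=1 quartz=1 zinc=4
After 6 (craft dagger): dagger=3 quartz=1 zinc=1
After 7 (gather 4 quartz): dagger=3 quartz=5 zinc=1
After 8 (craft shield): quartz=1 shield=1 zinc=1

Answer: quartz=1 shield=1 zinc=1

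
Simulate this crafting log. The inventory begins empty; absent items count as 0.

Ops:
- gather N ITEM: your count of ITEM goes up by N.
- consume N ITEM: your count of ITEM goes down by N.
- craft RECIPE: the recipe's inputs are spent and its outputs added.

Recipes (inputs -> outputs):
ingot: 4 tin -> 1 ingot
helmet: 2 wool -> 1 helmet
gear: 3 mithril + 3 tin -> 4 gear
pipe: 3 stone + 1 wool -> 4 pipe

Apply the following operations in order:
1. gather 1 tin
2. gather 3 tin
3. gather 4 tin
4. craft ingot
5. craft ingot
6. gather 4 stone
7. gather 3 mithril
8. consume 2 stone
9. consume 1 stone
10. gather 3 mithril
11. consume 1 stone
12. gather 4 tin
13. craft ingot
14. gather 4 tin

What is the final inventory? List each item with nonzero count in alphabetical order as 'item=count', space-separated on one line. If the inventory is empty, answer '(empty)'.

Answer: ingot=3 mithril=6 tin=4

Derivation:
After 1 (gather 1 tin): tin=1
After 2 (gather 3 tin): tin=4
After 3 (gather 4 tin): tin=8
After 4 (craft ingot): ingot=1 tin=4
After 5 (craft ingot): ingot=2
After 6 (gather 4 stone): ingot=2 stone=4
After 7 (gather 3 mithril): ingot=2 mithril=3 stone=4
After 8 (consume 2 stone): ingot=2 mithril=3 stone=2
After 9 (consume 1 stone): ingot=2 mithril=3 stone=1
After 10 (gather 3 mithril): ingot=2 mithril=6 stone=1
After 11 (consume 1 stone): ingot=2 mithril=6
After 12 (gather 4 tin): ingot=2 mithril=6 tin=4
After 13 (craft ingot): ingot=3 mithril=6
After 14 (gather 4 tin): ingot=3 mithril=6 tin=4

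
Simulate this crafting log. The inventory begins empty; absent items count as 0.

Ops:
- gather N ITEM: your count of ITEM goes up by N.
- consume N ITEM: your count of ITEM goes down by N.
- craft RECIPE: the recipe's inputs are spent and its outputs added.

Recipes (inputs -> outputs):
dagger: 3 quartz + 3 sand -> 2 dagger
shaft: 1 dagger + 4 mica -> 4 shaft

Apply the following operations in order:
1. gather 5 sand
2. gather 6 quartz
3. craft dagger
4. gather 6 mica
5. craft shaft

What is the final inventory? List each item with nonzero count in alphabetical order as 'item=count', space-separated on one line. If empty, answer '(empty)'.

After 1 (gather 5 sand): sand=5
After 2 (gather 6 quartz): quartz=6 sand=5
After 3 (craft dagger): dagger=2 quartz=3 sand=2
After 4 (gather 6 mica): dagger=2 mica=6 quartz=3 sand=2
After 5 (craft shaft): dagger=1 mica=2 quartz=3 sand=2 shaft=4

Answer: dagger=1 mica=2 quartz=3 sand=2 shaft=4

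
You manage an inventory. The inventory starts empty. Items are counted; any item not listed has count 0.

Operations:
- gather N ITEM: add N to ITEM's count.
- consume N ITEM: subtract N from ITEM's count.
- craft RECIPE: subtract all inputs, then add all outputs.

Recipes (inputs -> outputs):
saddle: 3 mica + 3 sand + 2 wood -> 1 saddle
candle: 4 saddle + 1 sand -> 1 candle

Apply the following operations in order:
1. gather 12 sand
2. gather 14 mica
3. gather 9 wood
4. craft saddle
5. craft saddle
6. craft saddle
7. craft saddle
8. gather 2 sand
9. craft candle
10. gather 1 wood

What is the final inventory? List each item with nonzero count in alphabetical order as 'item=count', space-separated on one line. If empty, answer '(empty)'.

After 1 (gather 12 sand): sand=12
After 2 (gather 14 mica): mica=14 sand=12
After 3 (gather 9 wood): mica=14 sand=12 wood=9
After 4 (craft saddle): mica=11 saddle=1 sand=9 wood=7
After 5 (craft saddle): mica=8 saddle=2 sand=6 wood=5
After 6 (craft saddle): mica=5 saddle=3 sand=3 wood=3
After 7 (craft saddle): mica=2 saddle=4 wood=1
After 8 (gather 2 sand): mica=2 saddle=4 sand=2 wood=1
After 9 (craft candle): candle=1 mica=2 sand=1 wood=1
After 10 (gather 1 wood): candle=1 mica=2 sand=1 wood=2

Answer: candle=1 mica=2 sand=1 wood=2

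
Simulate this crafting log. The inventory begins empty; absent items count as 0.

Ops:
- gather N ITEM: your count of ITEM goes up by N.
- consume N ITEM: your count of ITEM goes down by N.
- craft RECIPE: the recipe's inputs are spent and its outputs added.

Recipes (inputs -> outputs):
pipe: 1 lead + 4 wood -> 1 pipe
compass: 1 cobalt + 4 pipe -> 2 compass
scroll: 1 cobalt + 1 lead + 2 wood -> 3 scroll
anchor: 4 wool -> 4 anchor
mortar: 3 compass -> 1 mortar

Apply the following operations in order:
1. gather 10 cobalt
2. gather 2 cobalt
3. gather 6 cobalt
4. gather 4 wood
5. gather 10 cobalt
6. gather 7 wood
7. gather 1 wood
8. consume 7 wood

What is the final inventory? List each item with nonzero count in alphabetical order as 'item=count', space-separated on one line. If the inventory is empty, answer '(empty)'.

After 1 (gather 10 cobalt): cobalt=10
After 2 (gather 2 cobalt): cobalt=12
After 3 (gather 6 cobalt): cobalt=18
After 4 (gather 4 wood): cobalt=18 wood=4
After 5 (gather 10 cobalt): cobalt=28 wood=4
After 6 (gather 7 wood): cobalt=28 wood=11
After 7 (gather 1 wood): cobalt=28 wood=12
After 8 (consume 7 wood): cobalt=28 wood=5

Answer: cobalt=28 wood=5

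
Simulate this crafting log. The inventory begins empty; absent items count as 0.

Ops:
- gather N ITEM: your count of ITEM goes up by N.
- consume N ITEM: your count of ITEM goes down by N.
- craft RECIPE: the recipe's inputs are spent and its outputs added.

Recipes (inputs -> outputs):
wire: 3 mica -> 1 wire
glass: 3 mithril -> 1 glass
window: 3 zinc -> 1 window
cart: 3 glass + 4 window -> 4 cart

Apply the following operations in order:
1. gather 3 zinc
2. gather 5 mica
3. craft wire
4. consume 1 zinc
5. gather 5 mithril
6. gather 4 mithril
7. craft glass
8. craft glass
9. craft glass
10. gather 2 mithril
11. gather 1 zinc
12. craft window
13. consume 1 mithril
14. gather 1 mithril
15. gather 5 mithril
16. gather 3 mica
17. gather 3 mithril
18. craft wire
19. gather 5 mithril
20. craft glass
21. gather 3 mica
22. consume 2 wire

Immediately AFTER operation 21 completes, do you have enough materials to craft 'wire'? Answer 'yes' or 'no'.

Answer: yes

Derivation:
After 1 (gather 3 zinc): zinc=3
After 2 (gather 5 mica): mica=5 zinc=3
After 3 (craft wire): mica=2 wire=1 zinc=3
After 4 (consume 1 zinc): mica=2 wire=1 zinc=2
After 5 (gather 5 mithril): mica=2 mithril=5 wire=1 zinc=2
After 6 (gather 4 mithril): mica=2 mithril=9 wire=1 zinc=2
After 7 (craft glass): glass=1 mica=2 mithril=6 wire=1 zinc=2
After 8 (craft glass): glass=2 mica=2 mithril=3 wire=1 zinc=2
After 9 (craft glass): glass=3 mica=2 wire=1 zinc=2
After 10 (gather 2 mithril): glass=3 mica=2 mithril=2 wire=1 zinc=2
After 11 (gather 1 zinc): glass=3 mica=2 mithril=2 wire=1 zinc=3
After 12 (craft window): glass=3 mica=2 mithril=2 window=1 wire=1
After 13 (consume 1 mithril): glass=3 mica=2 mithril=1 window=1 wire=1
After 14 (gather 1 mithril): glass=3 mica=2 mithril=2 window=1 wire=1
After 15 (gather 5 mithril): glass=3 mica=2 mithril=7 window=1 wire=1
After 16 (gather 3 mica): glass=3 mica=5 mithril=7 window=1 wire=1
After 17 (gather 3 mithril): glass=3 mica=5 mithril=10 window=1 wire=1
After 18 (craft wire): glass=3 mica=2 mithril=10 window=1 wire=2
After 19 (gather 5 mithril): glass=3 mica=2 mithril=15 window=1 wire=2
After 20 (craft glass): glass=4 mica=2 mithril=12 window=1 wire=2
After 21 (gather 3 mica): glass=4 mica=5 mithril=12 window=1 wire=2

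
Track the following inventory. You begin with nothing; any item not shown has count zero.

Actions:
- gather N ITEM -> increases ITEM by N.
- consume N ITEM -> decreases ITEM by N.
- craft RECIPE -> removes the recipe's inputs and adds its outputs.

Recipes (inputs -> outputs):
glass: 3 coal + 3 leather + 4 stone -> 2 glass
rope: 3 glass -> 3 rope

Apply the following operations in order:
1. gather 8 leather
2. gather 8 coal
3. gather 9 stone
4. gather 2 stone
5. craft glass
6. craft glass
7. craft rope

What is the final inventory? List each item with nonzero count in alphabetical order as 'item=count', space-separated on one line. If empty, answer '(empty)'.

After 1 (gather 8 leather): leather=8
After 2 (gather 8 coal): coal=8 leather=8
After 3 (gather 9 stone): coal=8 leather=8 stone=9
After 4 (gather 2 stone): coal=8 leather=8 stone=11
After 5 (craft glass): coal=5 glass=2 leather=5 stone=7
After 6 (craft glass): coal=2 glass=4 leather=2 stone=3
After 7 (craft rope): coal=2 glass=1 leather=2 rope=3 stone=3

Answer: coal=2 glass=1 leather=2 rope=3 stone=3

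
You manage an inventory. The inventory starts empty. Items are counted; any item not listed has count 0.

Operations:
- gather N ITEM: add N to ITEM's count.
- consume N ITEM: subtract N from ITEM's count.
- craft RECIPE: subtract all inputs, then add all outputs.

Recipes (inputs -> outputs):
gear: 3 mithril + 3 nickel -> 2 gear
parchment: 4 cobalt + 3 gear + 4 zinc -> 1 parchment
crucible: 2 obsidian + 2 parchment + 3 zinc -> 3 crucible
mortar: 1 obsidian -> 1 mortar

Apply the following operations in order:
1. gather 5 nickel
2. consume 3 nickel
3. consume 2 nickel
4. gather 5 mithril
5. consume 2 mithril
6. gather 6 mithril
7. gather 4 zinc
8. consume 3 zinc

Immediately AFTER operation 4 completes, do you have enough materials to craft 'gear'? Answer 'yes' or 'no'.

After 1 (gather 5 nickel): nickel=5
After 2 (consume 3 nickel): nickel=2
After 3 (consume 2 nickel): (empty)
After 4 (gather 5 mithril): mithril=5

Answer: no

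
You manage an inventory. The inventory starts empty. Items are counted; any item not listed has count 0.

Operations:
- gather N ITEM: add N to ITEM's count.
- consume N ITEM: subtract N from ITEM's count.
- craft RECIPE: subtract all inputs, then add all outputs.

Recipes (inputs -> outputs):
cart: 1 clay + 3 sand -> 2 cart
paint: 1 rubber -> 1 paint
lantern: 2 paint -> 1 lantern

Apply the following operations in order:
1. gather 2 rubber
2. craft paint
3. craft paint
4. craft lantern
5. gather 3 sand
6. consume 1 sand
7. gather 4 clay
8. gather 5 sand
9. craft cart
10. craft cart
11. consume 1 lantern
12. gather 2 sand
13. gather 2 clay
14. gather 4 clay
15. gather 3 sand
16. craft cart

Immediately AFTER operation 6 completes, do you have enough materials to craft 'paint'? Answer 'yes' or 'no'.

After 1 (gather 2 rubber): rubber=2
After 2 (craft paint): paint=1 rubber=1
After 3 (craft paint): paint=2
After 4 (craft lantern): lantern=1
After 5 (gather 3 sand): lantern=1 sand=3
After 6 (consume 1 sand): lantern=1 sand=2

Answer: no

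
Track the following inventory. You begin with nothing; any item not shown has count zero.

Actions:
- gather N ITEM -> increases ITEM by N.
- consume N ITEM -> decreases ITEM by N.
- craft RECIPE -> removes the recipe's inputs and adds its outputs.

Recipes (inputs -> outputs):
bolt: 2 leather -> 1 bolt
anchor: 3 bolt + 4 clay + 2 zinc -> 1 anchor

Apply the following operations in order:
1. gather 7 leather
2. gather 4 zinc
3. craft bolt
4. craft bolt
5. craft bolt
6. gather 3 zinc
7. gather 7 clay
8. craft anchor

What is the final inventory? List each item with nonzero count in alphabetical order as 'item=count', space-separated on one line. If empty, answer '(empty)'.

Answer: anchor=1 clay=3 leather=1 zinc=5

Derivation:
After 1 (gather 7 leather): leather=7
After 2 (gather 4 zinc): leather=7 zinc=4
After 3 (craft bolt): bolt=1 leather=5 zinc=4
After 4 (craft bolt): bolt=2 leather=3 zinc=4
After 5 (craft bolt): bolt=3 leather=1 zinc=4
After 6 (gather 3 zinc): bolt=3 leather=1 zinc=7
After 7 (gather 7 clay): bolt=3 clay=7 leather=1 zinc=7
After 8 (craft anchor): anchor=1 clay=3 leather=1 zinc=5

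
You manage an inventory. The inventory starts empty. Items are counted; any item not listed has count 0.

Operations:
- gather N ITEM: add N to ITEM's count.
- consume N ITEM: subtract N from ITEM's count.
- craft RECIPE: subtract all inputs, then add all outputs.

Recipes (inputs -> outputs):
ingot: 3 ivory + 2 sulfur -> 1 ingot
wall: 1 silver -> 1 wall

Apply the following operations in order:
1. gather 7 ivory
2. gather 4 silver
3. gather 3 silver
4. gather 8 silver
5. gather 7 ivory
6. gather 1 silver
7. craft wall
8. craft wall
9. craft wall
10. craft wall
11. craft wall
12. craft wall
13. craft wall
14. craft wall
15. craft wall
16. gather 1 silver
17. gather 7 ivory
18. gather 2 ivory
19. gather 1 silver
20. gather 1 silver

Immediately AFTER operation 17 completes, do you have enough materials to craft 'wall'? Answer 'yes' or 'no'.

Answer: yes

Derivation:
After 1 (gather 7 ivory): ivory=7
After 2 (gather 4 silver): ivory=7 silver=4
After 3 (gather 3 silver): ivory=7 silver=7
After 4 (gather 8 silver): ivory=7 silver=15
After 5 (gather 7 ivory): ivory=14 silver=15
After 6 (gather 1 silver): ivory=14 silver=16
After 7 (craft wall): ivory=14 silver=15 wall=1
After 8 (craft wall): ivory=14 silver=14 wall=2
After 9 (craft wall): ivory=14 silver=13 wall=3
After 10 (craft wall): ivory=14 silver=12 wall=4
After 11 (craft wall): ivory=14 silver=11 wall=5
After 12 (craft wall): ivory=14 silver=10 wall=6
After 13 (craft wall): ivory=14 silver=9 wall=7
After 14 (craft wall): ivory=14 silver=8 wall=8
After 15 (craft wall): ivory=14 silver=7 wall=9
After 16 (gather 1 silver): ivory=14 silver=8 wall=9
After 17 (gather 7 ivory): ivory=21 silver=8 wall=9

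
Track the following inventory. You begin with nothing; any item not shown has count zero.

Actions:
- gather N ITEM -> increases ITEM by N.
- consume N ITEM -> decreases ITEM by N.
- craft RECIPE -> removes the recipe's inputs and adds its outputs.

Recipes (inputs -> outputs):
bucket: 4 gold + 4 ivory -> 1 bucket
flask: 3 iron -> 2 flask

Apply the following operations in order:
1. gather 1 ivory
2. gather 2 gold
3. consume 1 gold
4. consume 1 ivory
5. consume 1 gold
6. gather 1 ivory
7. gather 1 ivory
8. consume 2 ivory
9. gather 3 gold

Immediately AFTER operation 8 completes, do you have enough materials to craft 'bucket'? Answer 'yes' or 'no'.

Answer: no

Derivation:
After 1 (gather 1 ivory): ivory=1
After 2 (gather 2 gold): gold=2 ivory=1
After 3 (consume 1 gold): gold=1 ivory=1
After 4 (consume 1 ivory): gold=1
After 5 (consume 1 gold): (empty)
After 6 (gather 1 ivory): ivory=1
After 7 (gather 1 ivory): ivory=2
After 8 (consume 2 ivory): (empty)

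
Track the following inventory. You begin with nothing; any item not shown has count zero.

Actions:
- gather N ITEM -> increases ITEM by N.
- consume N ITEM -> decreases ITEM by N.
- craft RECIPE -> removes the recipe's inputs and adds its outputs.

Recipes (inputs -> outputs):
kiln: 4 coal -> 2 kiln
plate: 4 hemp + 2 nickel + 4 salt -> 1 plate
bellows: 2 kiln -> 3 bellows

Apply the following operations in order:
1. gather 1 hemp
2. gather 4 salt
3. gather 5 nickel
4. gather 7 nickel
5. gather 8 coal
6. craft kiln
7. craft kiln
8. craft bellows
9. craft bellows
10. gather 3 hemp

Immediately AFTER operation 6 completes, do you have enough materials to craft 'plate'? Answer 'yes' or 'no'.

After 1 (gather 1 hemp): hemp=1
After 2 (gather 4 salt): hemp=1 salt=4
After 3 (gather 5 nickel): hemp=1 nickel=5 salt=4
After 4 (gather 7 nickel): hemp=1 nickel=12 salt=4
After 5 (gather 8 coal): coal=8 hemp=1 nickel=12 salt=4
After 6 (craft kiln): coal=4 hemp=1 kiln=2 nickel=12 salt=4

Answer: no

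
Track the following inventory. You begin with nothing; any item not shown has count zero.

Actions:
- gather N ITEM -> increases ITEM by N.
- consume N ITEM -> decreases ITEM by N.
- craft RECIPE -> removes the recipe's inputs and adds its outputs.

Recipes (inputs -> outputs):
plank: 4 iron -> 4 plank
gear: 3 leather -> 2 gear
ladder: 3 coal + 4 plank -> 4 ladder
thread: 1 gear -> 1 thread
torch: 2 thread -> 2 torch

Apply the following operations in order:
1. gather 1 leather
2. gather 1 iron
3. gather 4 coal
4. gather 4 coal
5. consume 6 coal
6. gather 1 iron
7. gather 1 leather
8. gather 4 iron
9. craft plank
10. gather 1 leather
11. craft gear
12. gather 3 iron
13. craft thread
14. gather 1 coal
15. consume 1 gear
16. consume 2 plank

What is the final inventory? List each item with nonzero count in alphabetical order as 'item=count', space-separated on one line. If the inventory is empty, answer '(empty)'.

After 1 (gather 1 leather): leather=1
After 2 (gather 1 iron): iron=1 leather=1
After 3 (gather 4 coal): coal=4 iron=1 leather=1
After 4 (gather 4 coal): coal=8 iron=1 leather=1
After 5 (consume 6 coal): coal=2 iron=1 leather=1
After 6 (gather 1 iron): coal=2 iron=2 leather=1
After 7 (gather 1 leather): coal=2 iron=2 leather=2
After 8 (gather 4 iron): coal=2 iron=6 leather=2
After 9 (craft plank): coal=2 iron=2 leather=2 plank=4
After 10 (gather 1 leather): coal=2 iron=2 leather=3 plank=4
After 11 (craft gear): coal=2 gear=2 iron=2 plank=4
After 12 (gather 3 iron): coal=2 gear=2 iron=5 plank=4
After 13 (craft thread): coal=2 gear=1 iron=5 plank=4 thread=1
After 14 (gather 1 coal): coal=3 gear=1 iron=5 plank=4 thread=1
After 15 (consume 1 gear): coal=3 iron=5 plank=4 thread=1
After 16 (consume 2 plank): coal=3 iron=5 plank=2 thread=1

Answer: coal=3 iron=5 plank=2 thread=1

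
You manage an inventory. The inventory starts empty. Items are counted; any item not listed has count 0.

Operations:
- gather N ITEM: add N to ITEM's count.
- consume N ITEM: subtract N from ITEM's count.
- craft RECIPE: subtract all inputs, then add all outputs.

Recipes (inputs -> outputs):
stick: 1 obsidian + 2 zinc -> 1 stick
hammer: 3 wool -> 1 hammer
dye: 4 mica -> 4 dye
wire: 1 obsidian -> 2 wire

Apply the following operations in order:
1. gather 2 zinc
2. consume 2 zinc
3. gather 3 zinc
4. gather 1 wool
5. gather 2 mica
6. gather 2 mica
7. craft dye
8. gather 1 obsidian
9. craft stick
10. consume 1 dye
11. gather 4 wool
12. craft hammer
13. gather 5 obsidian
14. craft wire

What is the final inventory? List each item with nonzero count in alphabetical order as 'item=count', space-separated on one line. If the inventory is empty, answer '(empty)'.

After 1 (gather 2 zinc): zinc=2
After 2 (consume 2 zinc): (empty)
After 3 (gather 3 zinc): zinc=3
After 4 (gather 1 wool): wool=1 zinc=3
After 5 (gather 2 mica): mica=2 wool=1 zinc=3
After 6 (gather 2 mica): mica=4 wool=1 zinc=3
After 7 (craft dye): dye=4 wool=1 zinc=3
After 8 (gather 1 obsidian): dye=4 obsidian=1 wool=1 zinc=3
After 9 (craft stick): dye=4 stick=1 wool=1 zinc=1
After 10 (consume 1 dye): dye=3 stick=1 wool=1 zinc=1
After 11 (gather 4 wool): dye=3 stick=1 wool=5 zinc=1
After 12 (craft hammer): dye=3 hammer=1 stick=1 wool=2 zinc=1
After 13 (gather 5 obsidian): dye=3 hammer=1 obsidian=5 stick=1 wool=2 zinc=1
After 14 (craft wire): dye=3 hammer=1 obsidian=4 stick=1 wire=2 wool=2 zinc=1

Answer: dye=3 hammer=1 obsidian=4 stick=1 wire=2 wool=2 zinc=1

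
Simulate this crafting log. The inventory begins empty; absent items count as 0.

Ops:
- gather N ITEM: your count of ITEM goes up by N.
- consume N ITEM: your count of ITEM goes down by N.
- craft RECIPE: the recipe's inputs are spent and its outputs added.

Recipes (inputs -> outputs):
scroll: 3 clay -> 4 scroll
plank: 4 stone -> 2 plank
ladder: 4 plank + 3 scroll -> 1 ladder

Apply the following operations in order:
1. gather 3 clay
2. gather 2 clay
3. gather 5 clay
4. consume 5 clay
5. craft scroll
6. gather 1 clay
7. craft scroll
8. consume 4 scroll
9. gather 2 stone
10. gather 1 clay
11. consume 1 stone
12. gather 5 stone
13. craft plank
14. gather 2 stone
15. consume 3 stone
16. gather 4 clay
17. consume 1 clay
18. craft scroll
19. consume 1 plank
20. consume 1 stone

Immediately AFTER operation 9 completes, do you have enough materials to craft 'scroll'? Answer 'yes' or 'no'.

After 1 (gather 3 clay): clay=3
After 2 (gather 2 clay): clay=5
After 3 (gather 5 clay): clay=10
After 4 (consume 5 clay): clay=5
After 5 (craft scroll): clay=2 scroll=4
After 6 (gather 1 clay): clay=3 scroll=4
After 7 (craft scroll): scroll=8
After 8 (consume 4 scroll): scroll=4
After 9 (gather 2 stone): scroll=4 stone=2

Answer: no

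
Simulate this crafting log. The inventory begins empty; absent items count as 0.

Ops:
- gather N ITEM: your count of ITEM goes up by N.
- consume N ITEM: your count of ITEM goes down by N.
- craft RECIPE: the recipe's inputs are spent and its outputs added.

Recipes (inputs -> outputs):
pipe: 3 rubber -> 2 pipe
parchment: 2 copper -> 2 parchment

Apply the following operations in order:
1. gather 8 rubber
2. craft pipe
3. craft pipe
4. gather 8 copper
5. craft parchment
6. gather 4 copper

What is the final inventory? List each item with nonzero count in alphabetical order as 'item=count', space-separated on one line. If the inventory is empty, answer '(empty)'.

Answer: copper=10 parchment=2 pipe=4 rubber=2

Derivation:
After 1 (gather 8 rubber): rubber=8
After 2 (craft pipe): pipe=2 rubber=5
After 3 (craft pipe): pipe=4 rubber=2
After 4 (gather 8 copper): copper=8 pipe=4 rubber=2
After 5 (craft parchment): copper=6 parchment=2 pipe=4 rubber=2
After 6 (gather 4 copper): copper=10 parchment=2 pipe=4 rubber=2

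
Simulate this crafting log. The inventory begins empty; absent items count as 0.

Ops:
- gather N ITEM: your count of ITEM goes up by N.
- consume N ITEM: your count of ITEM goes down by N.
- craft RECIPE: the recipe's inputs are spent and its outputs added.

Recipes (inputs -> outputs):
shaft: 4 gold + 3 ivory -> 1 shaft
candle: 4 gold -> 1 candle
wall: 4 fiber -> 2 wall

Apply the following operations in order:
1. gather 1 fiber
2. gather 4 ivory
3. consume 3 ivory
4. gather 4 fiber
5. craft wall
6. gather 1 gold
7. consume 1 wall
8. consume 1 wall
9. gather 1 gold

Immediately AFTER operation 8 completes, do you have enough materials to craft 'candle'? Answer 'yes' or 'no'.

Answer: no

Derivation:
After 1 (gather 1 fiber): fiber=1
After 2 (gather 4 ivory): fiber=1 ivory=4
After 3 (consume 3 ivory): fiber=1 ivory=1
After 4 (gather 4 fiber): fiber=5 ivory=1
After 5 (craft wall): fiber=1 ivory=1 wall=2
After 6 (gather 1 gold): fiber=1 gold=1 ivory=1 wall=2
After 7 (consume 1 wall): fiber=1 gold=1 ivory=1 wall=1
After 8 (consume 1 wall): fiber=1 gold=1 ivory=1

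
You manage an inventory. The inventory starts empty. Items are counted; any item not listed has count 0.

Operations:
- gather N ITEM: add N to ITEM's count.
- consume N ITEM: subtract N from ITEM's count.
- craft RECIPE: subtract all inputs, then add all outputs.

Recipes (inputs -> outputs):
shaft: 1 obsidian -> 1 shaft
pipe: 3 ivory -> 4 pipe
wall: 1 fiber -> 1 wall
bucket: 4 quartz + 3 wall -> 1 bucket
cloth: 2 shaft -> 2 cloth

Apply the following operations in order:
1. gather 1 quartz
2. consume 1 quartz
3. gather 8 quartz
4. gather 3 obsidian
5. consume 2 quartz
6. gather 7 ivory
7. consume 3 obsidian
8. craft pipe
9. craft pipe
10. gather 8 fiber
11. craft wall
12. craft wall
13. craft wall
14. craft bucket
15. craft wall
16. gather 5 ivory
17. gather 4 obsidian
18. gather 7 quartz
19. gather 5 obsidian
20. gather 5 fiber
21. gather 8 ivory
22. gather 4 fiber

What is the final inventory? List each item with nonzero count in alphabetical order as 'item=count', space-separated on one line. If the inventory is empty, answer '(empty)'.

After 1 (gather 1 quartz): quartz=1
After 2 (consume 1 quartz): (empty)
After 3 (gather 8 quartz): quartz=8
After 4 (gather 3 obsidian): obsidian=3 quartz=8
After 5 (consume 2 quartz): obsidian=3 quartz=6
After 6 (gather 7 ivory): ivory=7 obsidian=3 quartz=6
After 7 (consume 3 obsidian): ivory=7 quartz=6
After 8 (craft pipe): ivory=4 pipe=4 quartz=6
After 9 (craft pipe): ivory=1 pipe=8 quartz=6
After 10 (gather 8 fiber): fiber=8 ivory=1 pipe=8 quartz=6
After 11 (craft wall): fiber=7 ivory=1 pipe=8 quartz=6 wall=1
After 12 (craft wall): fiber=6 ivory=1 pipe=8 quartz=6 wall=2
After 13 (craft wall): fiber=5 ivory=1 pipe=8 quartz=6 wall=3
After 14 (craft bucket): bucket=1 fiber=5 ivory=1 pipe=8 quartz=2
After 15 (craft wall): bucket=1 fiber=4 ivory=1 pipe=8 quartz=2 wall=1
After 16 (gather 5 ivory): bucket=1 fiber=4 ivory=6 pipe=8 quartz=2 wall=1
After 17 (gather 4 obsidian): bucket=1 fiber=4 ivory=6 obsidian=4 pipe=8 quartz=2 wall=1
After 18 (gather 7 quartz): bucket=1 fiber=4 ivory=6 obsidian=4 pipe=8 quartz=9 wall=1
After 19 (gather 5 obsidian): bucket=1 fiber=4 ivory=6 obsidian=9 pipe=8 quartz=9 wall=1
After 20 (gather 5 fiber): bucket=1 fiber=9 ivory=6 obsidian=9 pipe=8 quartz=9 wall=1
After 21 (gather 8 ivory): bucket=1 fiber=9 ivory=14 obsidian=9 pipe=8 quartz=9 wall=1
After 22 (gather 4 fiber): bucket=1 fiber=13 ivory=14 obsidian=9 pipe=8 quartz=9 wall=1

Answer: bucket=1 fiber=13 ivory=14 obsidian=9 pipe=8 quartz=9 wall=1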